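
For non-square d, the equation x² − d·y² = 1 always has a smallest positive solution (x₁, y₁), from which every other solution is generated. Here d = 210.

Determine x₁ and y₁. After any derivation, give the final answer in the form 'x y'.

29 2

[14; 2,28] for √210; ℓ=2 ⇒ convergent index 1
step 0: (14, 1)  from 14·(1,0) + (0,1)
step 1: (29, 2)  from 2·(14,1) + (1,0)
(x₁, y₁) = (29, 2);  29² − 210·2² = 1 ✓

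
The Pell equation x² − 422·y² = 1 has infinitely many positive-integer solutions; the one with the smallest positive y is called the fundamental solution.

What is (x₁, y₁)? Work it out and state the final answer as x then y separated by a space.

d=422: √d = [20; 1,1,5,2,1,…,1,1,40] (ℓ=14, even), read p_13/q_13
a_0=20:  p_0=20·1+0=20,  q_0=20·0+1=1
a_1=1:  p_1=1·20+1=21,  q_1=1·1+0=1
a_2=1:  p_2=1·21+20=41,  q_2=1·1+1=2
a_3=5:  p_3=5·41+21=226,  q_3=5·2+1=11
a_4=2:  p_4=2·226+41=493,  q_4=2·11+2=24
a_5=1:  p_5=1·493+226=719,  q_5=1·24+11=35
a_6=3:  p_6=3·719+493=2650,  q_6=3·35+24=129
a_7=20:  p_7=20·2650+719=53719,  q_7=20·129+35=2615
a_8=3:  p_8=3·53719+2650=163807,  q_8=3·2615+129=7974
…
a_10=2:  p_10=2·217526+163807=598859,  q_10=2·10589+7974=29152
…
a_12=1:  p_12=1·3211821+598859=3810680,  q_12=1·156349+29152=185501
a_13=1:  p_13=1·3810680+3211821=7022501,  q_13=1·185501+156349=341850
fundamental: x₁=7022501, y₁=341850  (since 49315520295001 − 422·116861422500 = 1)

7022501 341850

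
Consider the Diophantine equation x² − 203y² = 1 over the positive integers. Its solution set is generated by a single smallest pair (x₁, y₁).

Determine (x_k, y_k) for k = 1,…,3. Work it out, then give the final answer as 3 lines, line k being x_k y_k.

√203 = [14; 4,28, …], period ℓ=2 (even) → k=1
k=0  a_k=14  p_k/q_k = 14/1
k=1  a_k=4  p_k/q_k = 57/4
→ (57, 4).  Check: 57²=3249, 203·4²=3248, difference 1.
(x_2, y_2) = (57·57 + 203·4·4, 57·4 + 4·57) = (6497, 456)
(x_3, y_3) = (57·6497 + 203·4·456, 57·456 + 4·6497) = (740601, 51980)

57 4
6497 456
740601 51980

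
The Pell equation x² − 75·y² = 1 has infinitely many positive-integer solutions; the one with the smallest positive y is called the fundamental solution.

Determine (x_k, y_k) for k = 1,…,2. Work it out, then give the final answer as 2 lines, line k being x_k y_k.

√75 = [8; 1,1,1,16, …], period ℓ=4 (even) → k=3
i=0: a=8 ⇒ p=8, q=1
i=1: a=1 ⇒ p=9, q=1
i=2: a=1 ⇒ p=17, q=2
i=3: a=1 ⇒ p=26, q=3
fundamental: x₁=26, y₁=3  (since 676 − 75·9 = 1)
n=2: (26,3)∘(26,3) = (26·26+75·3·3, 26·3+3·26) = (1351,156)

26 3
1351 156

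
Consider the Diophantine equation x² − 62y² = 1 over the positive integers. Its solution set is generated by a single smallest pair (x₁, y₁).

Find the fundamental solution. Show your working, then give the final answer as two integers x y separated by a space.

63 8

√62 = [7; 1,6,1,14, …], period ℓ=4 (even) → k=3
step 0: (7, 1)  from 7·(1,0) + (0,1)
…
step 2: (55, 7)  from 6·(8,1) + (7,1)
step 3: (63, 8)  from 1·(55,7) + (8,1)
→ (63, 8).  Check: 63²=3969, 62·8²=3968, difference 1.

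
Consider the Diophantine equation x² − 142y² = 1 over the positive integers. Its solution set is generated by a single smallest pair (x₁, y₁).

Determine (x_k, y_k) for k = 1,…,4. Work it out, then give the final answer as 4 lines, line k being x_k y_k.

143 12
40897 3432
11696399 981540
3345129217 280717008

√142 → a₀=11, period (1,10,1,22); ℓ=4 even so k=3
a_0=11:  p_0=11·1+0=11,  q_0=11·0+1=1
a_1=1:  p_1=1·11+1=12,  q_1=1·1+0=1
a_2=10:  p_2=10·12+11=131,  q_2=10·1+1=11
a_3=1:  p_3=1·131+12=143,  q_3=1·11+1=12
→ (143, 12).  Check: 143²=20449, 142·12²=20448, difference 1.
(x_2, y_2) = (143·143 + 142·12·12, 143·12 + 12·143) = (40897, 3432)
(x_3, y_3) = (143·40897 + 142·12·3432, 143·3432 + 12·40897) = (11696399, 981540)
(x_4, y_4) = (143·11696399 + 142·12·981540, 143·981540 + 12·11696399) = (3345129217, 280717008)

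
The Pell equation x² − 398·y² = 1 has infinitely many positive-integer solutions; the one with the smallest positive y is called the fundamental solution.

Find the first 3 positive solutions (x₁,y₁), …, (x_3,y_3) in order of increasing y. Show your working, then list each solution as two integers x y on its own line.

399 20
318401 15960
254083599 12736060

d=398: √d = [19; 1,18,1,38] (ℓ=4, even), read p_3/q_3
step 0: (19, 1)  from 19·(1,0) + (0,1)
…
step 2: (379, 19)  from 18·(20,1) + (19,1)
step 3: (399, 20)  from 1·(379,19) + (20,1)
fundamental: x₁=399, y₁=20  (since 159201 − 398·400 = 1)
(x_2, y_2) = (399·399 + 398·20·20, 399·20 + 20·399) = (318401, 15960)
(x_3, y_3) = (399·318401 + 398·20·15960, 399·15960 + 20·318401) = (254083599, 12736060)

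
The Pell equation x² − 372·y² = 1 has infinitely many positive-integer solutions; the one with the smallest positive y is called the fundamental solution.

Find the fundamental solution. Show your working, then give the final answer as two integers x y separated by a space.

√372 = [19; 3,2,12,2,3,38, …], period ℓ=6 (even) → k=5
step 0: (19, 1)  from 19·(1,0) + (0,1)
step 1: (58, 3)  from 3·(19,1) + (1,0)
…
step 3: (1678, 87)  from 12·(135,7) + (58,3)
step 4: (3491, 181)  from 2·(1678,87) + (135,7)
step 5: (12151, 630)  from 3·(3491,181) + (1678,87)
→ (12151, 630).  Check: 12151²=147646801, 372·630²=147646800, difference 1.

12151 630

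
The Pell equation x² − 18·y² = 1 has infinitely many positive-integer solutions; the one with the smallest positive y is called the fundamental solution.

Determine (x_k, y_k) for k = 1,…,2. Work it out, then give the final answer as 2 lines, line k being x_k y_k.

17 4
577 136

[4; 4,8] for √18; ℓ=2 ⇒ convergent index 1
k=0  a_k=4  p_k/q_k = 4/1
k=1  a_k=4  p_k/q_k = 17/4
fundamental: x₁=17, y₁=4  (since 289 − 18·16 = 1)
n=2: (17,4)∘(17,4) = (17·17+18·4·4, 17·4+4·17) = (577,136)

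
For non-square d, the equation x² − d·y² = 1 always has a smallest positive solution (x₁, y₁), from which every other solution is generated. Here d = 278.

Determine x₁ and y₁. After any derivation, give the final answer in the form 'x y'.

2501 150

[16; 1,2,16,2,1,32] for √278; ℓ=6 ⇒ convergent index 5
a_0=16:  p_0=16·1+0=16,  q_0=16·0+1=1
…
a_2=2:  p_2=2·17+16=50,  q_2=2·1+1=3
…
a_4=2:  p_4=2·817+50=1684,  q_4=2·49+3=101
a_5=1:  p_5=1·1684+817=2501,  q_5=1·101+49=150
(x₁, y₁) = (2501, 150);  2501² − 278·150² = 1 ✓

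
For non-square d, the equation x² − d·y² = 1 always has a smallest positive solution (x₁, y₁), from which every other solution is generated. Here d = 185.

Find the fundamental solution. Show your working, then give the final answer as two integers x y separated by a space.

√185 → a₀=13, period (1,1,1,1,26); ℓ=5 odd so k=9
i=0: a=13 ⇒ p=13, q=1
…
i=5: a=26 ⇒ p=1809, q=133
…
i=8: a=1 ⇒ p=5563, q=409
i=9: a=1 ⇒ p=9249, q=680
fundamental: x₁=9249, y₁=680  (since 85544001 − 185·462400 = 1)

9249 680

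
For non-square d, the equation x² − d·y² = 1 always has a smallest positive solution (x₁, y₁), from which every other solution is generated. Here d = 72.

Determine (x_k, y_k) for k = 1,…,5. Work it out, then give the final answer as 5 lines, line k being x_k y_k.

17 2
577 68
19601 2310
665857 78472
22619537 2665738

√72 → a₀=8, period (2,16); ℓ=2 even so k=1
i=0: a=8 ⇒ p=8, q=1
i=1: a=2 ⇒ p=17, q=2
→ (17, 2).  Check: 17²=289, 72·2²=288, difference 1.
(17+2√72)^2 = 577 + 68√72
(17+2√72)^3 = 19601 + 2310√72
(17+2√72)^4 = 665857 + 78472√72
(17+2√72)^5 = 22619537 + 2665738√72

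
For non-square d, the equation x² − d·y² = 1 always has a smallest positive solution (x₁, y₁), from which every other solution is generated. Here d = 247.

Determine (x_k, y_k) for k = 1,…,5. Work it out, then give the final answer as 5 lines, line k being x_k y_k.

d=247: √d = [15; 1,2,1,1,9,1,9,1,1,2,1,30] (ℓ=12, even), read p_11/q_11
k=0  a_k=15  p_k/q_k = 15/1
k=1  a_k=1  p_k/q_k = 16/1
k=2  a_k=2  p_k/q_k = 47/3
k=3  a_k=1  p_k/q_k = 63/4
k=4  a_k=1  p_k/q_k = 110/7
…
k=6  a_k=1  p_k/q_k = 1163/74
…
k=8  a_k=1  p_k/q_k = 12683/807
…
k=10  a_k=2  p_k/q_k = 61089/3887
k=11  a_k=1  p_k/q_k = 85292/5427
(x₁, y₁) = (85292, 5427);  85292² − 247·5427² = 1 ✓
n=2: (85292,5427)∘(85292,5427) = (85292·85292+247·5427·5427, 85292·5427+5427·85292) = (14549450527,925759368)
n=3: (14549450527,925759368)∘(85292,5427) = (85292·14549450527+247·5427·925759368, 85292·925759368+5427·14549450527) = (2481903468612476,157919736025485)
n=4: (2481903468612476,157919736025485)∘(85292,5427) = (85292·2481903468612476+247·5427·157919736025485, 85292·157919736025485+5427·2481903468612476) = (423373021275241155457,26938580249245573872)
n=5: (423373021275241155457,26938580249245573872)∘(85292,5427) = (85292·423373021275241155457+247·5427·26938580249245573872, 85292·26938580249245573872+5427·423373021275241155457) = (72220663458733833793864412,4595290773079387237355763)

85292 5427
14549450527 925759368
2481903468612476 157919736025485
423373021275241155457 26938580249245573872
72220663458733833793864412 4595290773079387237355763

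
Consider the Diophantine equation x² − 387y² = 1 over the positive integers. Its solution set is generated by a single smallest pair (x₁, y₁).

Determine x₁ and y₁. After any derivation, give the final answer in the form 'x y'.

d=387: √d = [19; 1,2,19,2,1,38] (ℓ=6, even), read p_5/q_5
k=0  a_k=19  p_k/q_k = 19/1
k=1  a_k=1  p_k/q_k = 20/1
k=2  a_k=2  p_k/q_k = 59/3
k=3  a_k=19  p_k/q_k = 1141/58
k=4  a_k=2  p_k/q_k = 2341/119
k=5  a_k=1  p_k/q_k = 3482/177
fundamental: x₁=3482, y₁=177  (since 12124324 − 387·31329 = 1)

3482 177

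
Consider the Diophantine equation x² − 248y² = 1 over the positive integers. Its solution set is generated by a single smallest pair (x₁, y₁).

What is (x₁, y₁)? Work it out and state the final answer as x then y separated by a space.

[15; 1,2,1,30] for √248; ℓ=4 ⇒ convergent index 3
k=0  a_k=15  p_k/q_k = 15/1
…
k=2  a_k=2  p_k/q_k = 47/3
k=3  a_k=1  p_k/q_k = 63/4
(x₁, y₁) = (63, 4);  63² − 248·4² = 1 ✓

63 4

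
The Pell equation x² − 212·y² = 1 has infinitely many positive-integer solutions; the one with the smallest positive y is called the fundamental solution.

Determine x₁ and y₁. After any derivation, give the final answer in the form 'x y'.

d=212: √d = [14; 1,1,3,1,1,…,1,1,28] (ℓ=14, even), read p_13/q_13
a_0=14:  p_0=14·1+0=14,  q_0=14·0+1=1
…
a_2=1:  p_2=1·15+14=29,  q_2=1·1+1=2
a_3=3:  p_3=3·29+15=102,  q_3=3·2+1=7
…
a_9=1:  p_9=1·2781+2417=5198,  q_9=1·191+166=357
…
a_12=1:  p_12=1·29135+7979=37114,  q_12=1·2001+548=2549
a_13=1:  p_13=1·37114+29135=66249,  q_13=1·2549+2001=4550
→ (66249, 4550).  Check: 66249²=4388930001, 212·4550²=4388930000, difference 1.

66249 4550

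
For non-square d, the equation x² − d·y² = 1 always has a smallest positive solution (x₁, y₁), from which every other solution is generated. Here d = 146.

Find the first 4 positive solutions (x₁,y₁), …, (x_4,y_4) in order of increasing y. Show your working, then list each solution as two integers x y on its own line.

√146 = [12; 12,24, …], period ℓ=2 (even) → k=1
a_0=12:  p_0=12·1+0=12,  q_0=12·0+1=1
a_1=12:  p_1=12·12+1=145,  q_1=12·1+0=12
(x₁, y₁) = (145, 12);  145² − 146·12² = 1 ✓
(x_2, y_2) = (145·145 + 146·12·12, 145·12 + 12·145) = (42049, 3480)
(x_3, y_3) = (145·42049 + 146·12·3480, 145·3480 + 12·42049) = (12194065, 1009188)
(x_4, y_4) = (145·12194065 + 146·12·1009188, 145·1009188 + 12·12194065) = (3536236801, 292661040)

145 12
42049 3480
12194065 1009188
3536236801 292661040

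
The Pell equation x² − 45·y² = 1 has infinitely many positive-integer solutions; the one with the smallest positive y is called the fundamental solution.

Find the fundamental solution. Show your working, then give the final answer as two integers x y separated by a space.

√45 → a₀=6, period (1,2,2,2,1,12); ℓ=6 even so k=5
i=0: a=6 ⇒ p=6, q=1
i=1: a=1 ⇒ p=7, q=1
…
i=4: a=2 ⇒ p=114, q=17
i=5: a=1 ⇒ p=161, q=24
(x₁, y₁) = (161, 24);  161² − 45·24² = 1 ✓

161 24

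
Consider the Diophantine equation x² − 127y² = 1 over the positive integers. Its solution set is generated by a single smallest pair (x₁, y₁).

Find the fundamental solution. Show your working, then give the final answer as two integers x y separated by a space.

4730624 419775

[11; 3,1,2,2,7,11,7,2,2,1,3,22] for √127; ℓ=12 ⇒ convergent index 11
i=0: a=11 ⇒ p=11, q=1
i=1: a=3 ⇒ p=34, q=3
i=2: a=1 ⇒ p=45, q=4
i=3: a=2 ⇒ p=124, q=11
i=4: a=2 ⇒ p=293, q=26
i=5: a=7 ⇒ p=2175, q=193
…
i=7: a=7 ⇒ p=171701, q=15236
i=8: a=2 ⇒ p=367620, q=32621
i=9: a=2 ⇒ p=906941, q=80478
i=10: a=1 ⇒ p=1274561, q=113099
i=11: a=3 ⇒ p=4730624, q=419775
fundamental: x₁=4730624, y₁=419775  (since 22378803429376 − 127·176211050625 = 1)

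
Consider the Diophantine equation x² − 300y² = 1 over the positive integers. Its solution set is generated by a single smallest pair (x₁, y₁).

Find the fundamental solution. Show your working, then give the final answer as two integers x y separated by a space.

√300 = [17; 3,8,3,34, …], period ℓ=4 (even) → k=3
step 0: (17, 1)  from 17·(1,0) + (0,1)
…
step 2: (433, 25)  from 8·(52,3) + (17,1)
step 3: (1351, 78)  from 3·(433,25) + (52,3)
→ (1351, 78).  Check: 1351²=1825201, 300·78²=1825200, difference 1.

1351 78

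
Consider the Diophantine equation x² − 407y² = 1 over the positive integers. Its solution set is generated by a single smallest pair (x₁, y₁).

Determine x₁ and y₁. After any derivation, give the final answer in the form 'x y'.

√407 = [20; 5,1,2,1,5,40, …], period ℓ=6 (even) → k=5
k=0  a_k=20  p_k/q_k = 20/1
…
k=2  a_k=1  p_k/q_k = 121/6
…
k=4  a_k=1  p_k/q_k = 464/23
k=5  a_k=5  p_k/q_k = 2663/132
fundamental: x₁=2663, y₁=132  (since 7091569 − 407·17424 = 1)

2663 132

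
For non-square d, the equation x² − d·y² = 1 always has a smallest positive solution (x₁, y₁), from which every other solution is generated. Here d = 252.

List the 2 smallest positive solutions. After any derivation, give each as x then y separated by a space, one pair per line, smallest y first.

[15; 1,6,1,30] for √252; ℓ=4 ⇒ convergent index 3
k=0  a_k=15  p_k/q_k = 15/1
k=1  a_k=1  p_k/q_k = 16/1
k=2  a_k=6  p_k/q_k = 111/7
k=3  a_k=1  p_k/q_k = 127/8
(x₁, y₁) = (127, 8);  127² − 252·8² = 1 ✓
k=2:  x_2 = 127·127+252·8·8 = 32257,  y_2 = 127·8+8·127 = 2032

127 8
32257 2032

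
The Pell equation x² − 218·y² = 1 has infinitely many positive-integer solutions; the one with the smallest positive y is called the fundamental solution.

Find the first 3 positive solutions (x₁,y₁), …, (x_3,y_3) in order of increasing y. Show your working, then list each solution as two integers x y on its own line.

126003 8534
31753512017 2150619204
8002075549230099 541968943114690

√218 = [14; 1,3,3,1,28, …], period ℓ=5 (odd) → k=9
step 0: (14, 1)  from 14·(1,0) + (0,1)
…
step 3: (192, 13)  from 3·(59,4) + (15,1)
…
step 6: (7471, 506)  from 1·(7220,489) + (251,17)
…
step 8: (96370, 6527)  from 3·(29633,2007) + (7471,506)
step 9: (126003, 8534)  from 1·(96370,6527) + (29633,2007)
→ (126003, 8534).  Check: 126003²=15876756009, 218·8534²=15876756008, difference 1.
k=2:  x_2 = 126003·126003+218·8534·8534 = 31753512017,  y_2 = 126003·8534+8534·126003 = 2150619204
k=3:  x_3 = 126003·31753512017+218·8534·2150619204 = 8002075549230099,  y_3 = 126003·2150619204+8534·31753512017 = 541968943114690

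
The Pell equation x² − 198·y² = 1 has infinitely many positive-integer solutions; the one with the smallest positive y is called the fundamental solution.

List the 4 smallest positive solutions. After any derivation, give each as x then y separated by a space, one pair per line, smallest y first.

√198 → a₀=14, period (14,28); ℓ=2 even so k=1
i=0: a=14 ⇒ p=14, q=1
i=1: a=14 ⇒ p=197, q=14
→ (197, 14).  Check: 197²=38809, 198·14²=38808, difference 1.
n=2: (197,14)∘(197,14) = (197·197+198·14·14, 197·14+14·197) = (77617,5516)
n=3: (77617,5516)∘(197,14) = (197·77617+198·14·5516, 197·5516+14·77617) = (30580901,2173290)
n=4: (30580901,2173290)∘(197,14) = (197·30580901+198·14·2173290, 197·2173290+14·30580901) = (12048797377,856270744)

197 14
77617 5516
30580901 2173290
12048797377 856270744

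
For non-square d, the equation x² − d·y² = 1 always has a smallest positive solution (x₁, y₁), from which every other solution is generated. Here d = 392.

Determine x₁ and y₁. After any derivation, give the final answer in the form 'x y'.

√392 → a₀=19, period (1,3,1,38); ℓ=4 even so k=3
a_0=19:  p_0=19·1+0=19,  q_0=19·0+1=1
…
a_2=3:  p_2=3·20+19=79,  q_2=3·1+1=4
a_3=1:  p_3=1·79+20=99,  q_3=1·4+1=5
(x₁, y₁) = (99, 5);  99² − 392·5² = 1 ✓

99 5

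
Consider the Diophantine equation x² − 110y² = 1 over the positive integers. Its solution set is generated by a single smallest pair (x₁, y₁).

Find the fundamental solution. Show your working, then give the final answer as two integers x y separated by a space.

√110 → a₀=10, period (2,20); ℓ=2 even so k=1
a_0=10:  p_0=10·1+0=10,  q_0=10·0+1=1
a_1=2:  p_1=2·10+1=21,  q_1=2·1+0=2
(x₁, y₁) = (21, 2);  21² − 110·2² = 1 ✓

21 2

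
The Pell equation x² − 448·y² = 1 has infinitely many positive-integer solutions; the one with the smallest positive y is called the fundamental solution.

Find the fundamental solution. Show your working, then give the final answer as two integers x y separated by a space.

√448 → a₀=21, period (6,42); ℓ=2 even so k=1
k=0  a_k=21  p_k/q_k = 21/1
k=1  a_k=6  p_k/q_k = 127/6
fundamental: x₁=127, y₁=6  (since 16129 − 448·36 = 1)

127 6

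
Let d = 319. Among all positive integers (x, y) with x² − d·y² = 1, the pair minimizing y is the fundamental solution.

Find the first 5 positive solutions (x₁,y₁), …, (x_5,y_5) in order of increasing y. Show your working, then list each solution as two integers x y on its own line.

12901780 722361
332911854336799 18639485405160
8590311008090840302660 480965080021169647239
221660605515932150288251132801 12410611300231033623224965680
5719632734066677605580897309458268900 320237953322189008993822774252173561

d=319: √d = [17; 1,6,5,1,4,…,6,1,34] (ℓ=14, even), read p_13/q_13
i=0: a=17 ⇒ p=17, q=1
…
i=7: a=1 ⇒ p=15628, q=875
i=8: a=3 ⇒ p=58797, q=3292
…
i=12: a=6 ⇒ p=11102899, q=621643
i=13: a=1 ⇒ p=12901780, q=722361
(x₁, y₁) = (12901780, 722361);  12901780² − 319·722361² = 1 ✓
k=2:  x_2 = 12901780·12901780+319·722361·722361 = 332911854336799,  y_2 = 12901780·722361+722361·12901780 = 18639485405160
k=3:  x_3 = 12901780·332911854336799+319·722361·18639485405160 = 8590311008090840302660,  y_3 = 12901780·18639485405160+722361·332911854336799 = 480965080021169647239
k=4:  x_4 = 12901780·8590311008090840302660+319·722361·480965080021169647239 = 221660605515932150288251132801,  y_4 = 12901780·480965080021169647239+722361·8590311008090840302660 = 12410611300231033623224965680
k=5:  x_5 = 12901780·221660605515932150288251132801+319·722361·12410611300231033623224965680 = 5719632734066677605580897309458268900,  y_5 = 12901780·12410611300231033623224965680+722361·221660605515932150288251132801 = 320237953322189008993822774252173561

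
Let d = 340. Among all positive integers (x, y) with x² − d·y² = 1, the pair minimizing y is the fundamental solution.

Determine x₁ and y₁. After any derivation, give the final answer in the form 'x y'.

285769 15498

[18; 2,3,1,1,1,…,3,2,36] for √340; ℓ=14 ⇒ convergent index 13
a_0=18:  p_0=18·1+0=18,  q_0=18·0+1=1
a_1=2:  p_1=2·18+1=37,  q_1=2·1+0=2
a_2=3:  p_2=3·37+18=129,  q_2=3·2+1=7
a_3=1:  p_3=1·129+37=166,  q_3=1·7+2=9
a_4=1:  p_4=1·166+129=295,  q_4=1·9+7=16
…
a_6=1:  p_6=1·461+295=756,  q_6=1·25+16=41
a_7=8:  p_7=8·756+461=6509,  q_7=8·41+25=353
…
a_9=1:  p_9=1·7265+6509=13774,  q_9=1·394+353=747
…
a_11=1:  p_11=1·21039+13774=34813,  q_11=1·1141+747=1888
a_12=3:  p_12=3·34813+21039=125478,  q_12=3·1888+1141=6805
a_13=2:  p_13=2·125478+34813=285769,  q_13=2·6805+1888=15498
→ (285769, 15498).  Check: 285769²=81663921361, 340·15498²=81663921360, difference 1.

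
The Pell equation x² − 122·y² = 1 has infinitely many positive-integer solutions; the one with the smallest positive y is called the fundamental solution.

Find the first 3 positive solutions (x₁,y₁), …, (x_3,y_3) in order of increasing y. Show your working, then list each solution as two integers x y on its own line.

√122 → a₀=11, period (22); ℓ=1 odd so k=1
i=0: a=11 ⇒ p=11, q=1
i=1: a=22 ⇒ p=243, q=22
fundamental: x₁=243, y₁=22  (since 59049 − 122·484 = 1)
(243+22√122)^2 = 118097 + 10692√122
(243+22√122)^3 = 57394899 + 5196290√122

243 22
118097 10692
57394899 5196290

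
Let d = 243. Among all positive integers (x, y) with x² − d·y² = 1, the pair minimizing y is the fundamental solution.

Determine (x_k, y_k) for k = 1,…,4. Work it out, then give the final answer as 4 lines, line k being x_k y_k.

70226 4505
9863382151 632736260
1385331749802026 88869073185015
194572614913330773601 12481839066348990520

d=243: √d = [15; 1,1,2,3,15,3,2,1,1,30] (ℓ=10, even), read p_9/q_9
a_0=15:  p_0=15·1+0=15,  q_0=15·0+1=1
a_1=1:  p_1=1·15+1=16,  q_1=1·1+0=1
a_2=1:  p_2=1·16+15=31,  q_2=1·1+1=2
…
a_6=3:  p_6=3·4053+265=12424,  q_6=3·260+17=797
…
a_8=1:  p_8=1·28901+12424=41325,  q_8=1·1854+797=2651
a_9=1:  p_9=1·41325+28901=70226,  q_9=1·2651+1854=4505
fundamental: x₁=70226, y₁=4505  (since 4931691076 − 243·20295025 = 1)
n=2: (70226,4505)∘(70226,4505) = (70226·70226+243·4505·4505, 70226·4505+4505·70226) = (9863382151,632736260)
n=3: (9863382151,632736260)∘(70226,4505) = (70226·9863382151+243·4505·632736260, 70226·632736260+4505·9863382151) = (1385331749802026,88869073185015)
n=4: (1385331749802026,88869073185015)∘(70226,4505) = (70226·1385331749802026+243·4505·88869073185015, 70226·88869073185015+4505·1385331749802026) = (194572614913330773601,12481839066348990520)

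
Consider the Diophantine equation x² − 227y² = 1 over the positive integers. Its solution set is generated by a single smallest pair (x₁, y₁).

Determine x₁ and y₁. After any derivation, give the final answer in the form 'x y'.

√227 = [15; 15,30, …], period ℓ=2 (even) → k=1
i=0: a=15 ⇒ p=15, q=1
i=1: a=15 ⇒ p=226, q=15
(x₁, y₁) = (226, 15);  226² − 227·15² = 1 ✓

226 15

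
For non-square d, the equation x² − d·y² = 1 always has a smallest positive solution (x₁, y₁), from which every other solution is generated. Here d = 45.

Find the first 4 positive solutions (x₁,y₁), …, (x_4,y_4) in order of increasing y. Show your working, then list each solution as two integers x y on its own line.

161 24
51841 7728
16692641 2488392
5374978561 801254496

d=45: √d = [6; 1,2,2,2,1,12] (ℓ=6, even), read p_5/q_5
k=0  a_k=6  p_k/q_k = 6/1
…
k=4  a_k=2  p_k/q_k = 114/17
k=5  a_k=1  p_k/q_k = 161/24
(x₁, y₁) = (161, 24);  161² − 45·24² = 1 ✓
(161+24√45)^2 = 51841 + 7728√45
(161+24√45)^3 = 16692641 + 2488392√45
(161+24√45)^4 = 5374978561 + 801254496√45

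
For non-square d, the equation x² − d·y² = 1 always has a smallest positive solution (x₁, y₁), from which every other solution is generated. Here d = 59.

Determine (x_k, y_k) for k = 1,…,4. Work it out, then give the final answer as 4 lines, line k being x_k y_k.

530 69
561799 73140
595506410 77528331
631236232801 82179957720

d=59: √d = [7; 1,2,7,2,1,14] (ℓ=6, even), read p_5/q_5
step 0: (7, 1)  from 7·(1,0) + (0,1)
step 1: (8, 1)  from 1·(7,1) + (1,0)
…
step 3: (169, 22)  from 7·(23,3) + (8,1)
step 4: (361, 47)  from 2·(169,22) + (23,3)
step 5: (530, 69)  from 1·(361,47) + (169,22)
fundamental: x₁=530, y₁=69  (since 280900 − 59·4761 = 1)
k=2:  x_2 = 530·530+59·69·69 = 561799,  y_2 = 530·69+69·530 = 73140
k=3:  x_3 = 530·561799+59·69·73140 = 595506410,  y_3 = 530·73140+69·561799 = 77528331
k=4:  x_4 = 530·595506410+59·69·77528331 = 631236232801,  y_4 = 530·77528331+69·595506410 = 82179957720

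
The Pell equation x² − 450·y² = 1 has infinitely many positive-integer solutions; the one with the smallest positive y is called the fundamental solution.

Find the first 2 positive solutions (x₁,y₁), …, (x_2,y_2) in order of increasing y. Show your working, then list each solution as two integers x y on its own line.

[21; 4,1,2,4,2,1,4,42] for √450; ℓ=8 ⇒ convergent index 7
a_0=21:  p_0=21·1+0=21,  q_0=21·0+1=1
a_1=4:  p_1=4·21+1=85,  q_1=4·1+0=4
…
a_3=2:  p_3=2·106+85=297,  q_3=2·5+4=14
…
a_5=2:  p_5=2·1294+297=2885,  q_5=2·61+14=136
a_6=1:  p_6=1·2885+1294=4179,  q_6=1·136+61=197
a_7=4:  p_7=4·4179+2885=19601,  q_7=4·197+136=924
→ (19601, 924).  Check: 19601²=384199201, 450·924²=384199200, difference 1.
n=2: (19601,924)∘(19601,924) = (19601·19601+450·924·924, 19601·924+924·19601) = (768398401,36222648)

19601 924
768398401 36222648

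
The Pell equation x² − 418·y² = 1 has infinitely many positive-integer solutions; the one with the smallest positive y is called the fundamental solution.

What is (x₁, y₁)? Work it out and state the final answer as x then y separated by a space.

33857 1656

√418 → a₀=20, period (2,4,20,4,2,40); ℓ=6 even so k=5
k=0  a_k=20  p_k/q_k = 20/1
…
k=2  a_k=4  p_k/q_k = 184/9
k=3  a_k=20  p_k/q_k = 3721/182
k=4  a_k=4  p_k/q_k = 15068/737
k=5  a_k=2  p_k/q_k = 33857/1656
fundamental: x₁=33857, y₁=1656  (since 1146296449 − 418·2742336 = 1)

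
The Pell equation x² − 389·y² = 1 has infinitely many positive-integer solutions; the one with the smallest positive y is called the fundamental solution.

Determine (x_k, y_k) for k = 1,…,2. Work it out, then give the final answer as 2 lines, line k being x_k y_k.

√389 = [19; 1,2,1,1,1,1,2,1,38, …], period ℓ=9 (odd) → k=17
i=0: a=19 ⇒ p=19, q=1
…
i=6: a=1 ⇒ p=355, q=18
…
i=11: a=2 ⇒ p=151493, q=7681
i=12: a=1 ⇒ p=202418, q=10263
…
i=16: a=2 ⇒ p=2376809, q=120509
i=17: a=1 ⇒ p=3287049, q=166660
(x₁, y₁) = (3287049, 166660);  3287049² − 389·166660² = 1 ✓
n=2: (3287049,166660)∘(3287049,166660) = (3287049·3287049+389·166660·166660, 3287049·166660+166660·3287049) = (21609382256801,1095639172680)

3287049 166660
21609382256801 1095639172680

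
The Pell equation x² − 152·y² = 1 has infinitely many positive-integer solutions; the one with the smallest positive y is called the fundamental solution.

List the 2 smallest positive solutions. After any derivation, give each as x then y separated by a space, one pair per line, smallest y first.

37 3
2737 222

√152 → a₀=12, period (3,24); ℓ=2 even so k=1
i=0: a=12 ⇒ p=12, q=1
i=1: a=3 ⇒ p=37, q=3
fundamental: x₁=37, y₁=3  (since 1369 − 152·9 = 1)
k=2:  x_2 = 37·37+152·3·3 = 2737,  y_2 = 37·3+3·37 = 222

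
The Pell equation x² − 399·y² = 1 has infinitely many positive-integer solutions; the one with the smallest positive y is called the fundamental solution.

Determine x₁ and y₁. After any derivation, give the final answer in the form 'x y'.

20 1

√399 = [19; 1,38, …], period ℓ=2 (even) → k=1
step 0: (19, 1)  from 19·(1,0) + (0,1)
step 1: (20, 1)  from 1·(19,1) + (1,0)
→ (20, 1).  Check: 20²=400, 399·1²=399, difference 1.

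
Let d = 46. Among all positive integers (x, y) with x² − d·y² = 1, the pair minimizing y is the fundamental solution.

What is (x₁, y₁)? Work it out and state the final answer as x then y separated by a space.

d=46: √d = [6; 1,3,1,1,2,6,2,1,1,3,1,12] (ℓ=12, even), read p_11/q_11
i=0: a=6 ⇒ p=6, q=1
…
i=3: a=1 ⇒ p=34, q=5
…
i=10: a=3 ⇒ p=19038, q=2807
i=11: a=1 ⇒ p=24335, q=3588
→ (24335, 3588).  Check: 24335²=592192225, 46·3588²=592192224, difference 1.

24335 3588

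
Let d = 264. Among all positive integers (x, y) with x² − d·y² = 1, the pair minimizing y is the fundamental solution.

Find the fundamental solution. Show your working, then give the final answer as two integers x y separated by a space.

√264 → a₀=16, period (4,32); ℓ=2 even so k=1
k=0  a_k=16  p_k/q_k = 16/1
k=1  a_k=4  p_k/q_k = 65/4
→ (65, 4).  Check: 65²=4225, 264·4²=4224, difference 1.

65 4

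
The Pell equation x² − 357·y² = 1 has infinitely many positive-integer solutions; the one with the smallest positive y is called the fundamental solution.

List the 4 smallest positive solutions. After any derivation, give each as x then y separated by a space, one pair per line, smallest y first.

√357 = [18; 1,8,2,8,1,36, …], period ℓ=6 (even) → k=5
i=0: a=18 ⇒ p=18, q=1
i=1: a=1 ⇒ p=19, q=1
i=2: a=8 ⇒ p=170, q=9
i=3: a=2 ⇒ p=359, q=19
i=4: a=8 ⇒ p=3042, q=161
i=5: a=1 ⇒ p=3401, q=180
→ (3401, 180).  Check: 3401²=11566801, 357·180²=11566800, difference 1.
k=2:  x_2 = 3401·3401+357·180·180 = 23133601,  y_2 = 3401·180+180·3401 = 1224360
k=3:  x_3 = 3401·23133601+357·180·1224360 = 157354750601,  y_3 = 3401·1224360+180·23133601 = 8328096540
k=4:  x_4 = 3401·157354750601+357·180·8328096540 = 1070326990454401,  y_4 = 3401·8328096540+180·157354750601 = 56647711440720

3401 180
23133601 1224360
157354750601 8328096540
1070326990454401 56647711440720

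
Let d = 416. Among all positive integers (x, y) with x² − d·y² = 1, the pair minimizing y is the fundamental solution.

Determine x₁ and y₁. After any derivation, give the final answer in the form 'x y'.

5201 255

√416 = [20; 2,1,1,9,1,1,2,40, …], period ℓ=8 (even) → k=7
step 0: (20, 1)  from 20·(1,0) + (0,1)
…
step 2: (61, 3)  from 1·(41,2) + (20,1)
step 3: (102, 5)  from 1·(61,3) + (41,2)
step 4: (979, 48)  from 9·(102,5) + (61,3)
step 5: (1081, 53)  from 1·(979,48) + (102,5)
step 6: (2060, 101)  from 1·(1081,53) + (979,48)
step 7: (5201, 255)  from 2·(2060,101) + (1081,53)
(x₁, y₁) = (5201, 255);  5201² − 416·255² = 1 ✓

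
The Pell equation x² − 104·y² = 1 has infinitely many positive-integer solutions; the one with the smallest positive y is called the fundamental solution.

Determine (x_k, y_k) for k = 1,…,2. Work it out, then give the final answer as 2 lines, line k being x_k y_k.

d=104: √d = [10; 5,20] (ℓ=2, even), read p_1/q_1
a_0=10:  p_0=10·1+0=10,  q_0=10·0+1=1
a_1=5:  p_1=5·10+1=51,  q_1=5·1+0=5
(x₁, y₁) = (51, 5);  51² − 104·5² = 1 ✓
(x_2, y_2) = (51·51 + 104·5·5, 51·5 + 5·51) = (5201, 510)

51 5
5201 510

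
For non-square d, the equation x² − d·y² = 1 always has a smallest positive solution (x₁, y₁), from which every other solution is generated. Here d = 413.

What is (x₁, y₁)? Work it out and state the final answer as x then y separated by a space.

d=413: √d = [20; 3,9,1,4,1,9,3,40] (ℓ=8, even), read p_7/q_7
i=0: a=20 ⇒ p=20, q=1
…
i=6: a=9 ⇒ p=36560, q=1799
i=7: a=3 ⇒ p=113399, q=5580
(x₁, y₁) = (113399, 5580);  113399² − 413·5580² = 1 ✓

113399 5580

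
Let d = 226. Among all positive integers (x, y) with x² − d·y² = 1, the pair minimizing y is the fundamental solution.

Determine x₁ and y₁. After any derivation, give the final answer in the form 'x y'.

451 30

d=226: √d = [15; 30] (ℓ=1, odd), read p_1/q_1
a_0=15:  p_0=15·1+0=15,  q_0=15·0+1=1
a_1=30:  p_1=30·15+1=451,  q_1=30·1+0=30
(x₁, y₁) = (451, 30);  451² − 226·30² = 1 ✓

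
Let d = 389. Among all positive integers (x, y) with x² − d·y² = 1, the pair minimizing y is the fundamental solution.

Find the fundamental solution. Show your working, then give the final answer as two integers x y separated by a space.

√389 → a₀=19, period (1,2,1,1,1,1,2,1,38); ℓ=9 odd so k=17
i=0: a=19 ⇒ p=19, q=1
…
i=2: a=2 ⇒ p=59, q=3
…
i=5: a=1 ⇒ p=217, q=11
…
i=7: a=2 ⇒ p=927, q=47
i=8: a=1 ⇒ p=1282, q=65
i=9: a=38 ⇒ p=49643, q=2517
i=10: a=1 ⇒ p=50925, q=2582
…
i=12: a=1 ⇒ p=202418, q=10263
…
i=15: a=1 ⇒ p=910240, q=46151
i=16: a=2 ⇒ p=2376809, q=120509
i=17: a=1 ⇒ p=3287049, q=166660
→ (3287049, 166660).  Check: 3287049²=10804691128401, 389·166660²=10804691128400, difference 1.

3287049 166660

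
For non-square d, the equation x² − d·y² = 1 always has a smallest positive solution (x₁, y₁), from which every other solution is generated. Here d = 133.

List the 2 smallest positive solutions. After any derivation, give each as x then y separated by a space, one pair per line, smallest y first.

[11; 1,1,7,5,1,…,1,1,22] for √133; ℓ=16 ⇒ convergent index 15
a_0=11:  p_0=11·1+0=11,  q_0=11·0+1=1
…
a_3=7:  p_3=7·23+12=173,  q_3=7·2+1=15
…
a_6=1:  p_6=1·1061+888=1949,  q_6=1·92+77=169
…
a_11=1:  p_11=1·18948+10979=29927,  q_11=1·1643+952=2595
a_12=5:  p_12=5·29927+18948=168583,  q_12=5·2595+1643=14618
a_13=7:  p_13=7·168583+29927=1210008,  q_13=7·14618+2595=104921
a_14=1:  p_14=1·1210008+168583=1378591,  q_14=1·104921+14618=119539
a_15=1:  p_15=1·1378591+1210008=2588599,  q_15=1·119539+104921=224460
→ (2588599, 224460).  Check: 2588599²=6700844782801, 133·224460²=6700844782800, difference 1.
(2588599+224460√133)^2 = 13401689565601 + 1162073863080√133

2588599 224460
13401689565601 1162073863080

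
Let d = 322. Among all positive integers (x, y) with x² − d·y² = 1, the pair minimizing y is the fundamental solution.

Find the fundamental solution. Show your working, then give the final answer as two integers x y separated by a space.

[17; 1,16,1,34] for √322; ℓ=4 ⇒ convergent index 3
a_0=17:  p_0=17·1+0=17,  q_0=17·0+1=1
a_1=1:  p_1=1·17+1=18,  q_1=1·1+0=1
a_2=16:  p_2=16·18+17=305,  q_2=16·1+1=17
a_3=1:  p_3=1·305+18=323,  q_3=1·17+1=18
(x₁, y₁) = (323, 18);  323² − 322·18² = 1 ✓

323 18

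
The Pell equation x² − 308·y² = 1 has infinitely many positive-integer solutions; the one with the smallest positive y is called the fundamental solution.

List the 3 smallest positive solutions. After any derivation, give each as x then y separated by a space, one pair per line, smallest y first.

351 20
246401 14040
172973151 9856060

[17; 1,1,4,1,1,34] for √308; ℓ=6 ⇒ convergent index 5
i=0: a=17 ⇒ p=17, q=1
i=1: a=1 ⇒ p=18, q=1
i=2: a=1 ⇒ p=35, q=2
…
i=4: a=1 ⇒ p=193, q=11
i=5: a=1 ⇒ p=351, q=20
fundamental: x₁=351, y₁=20  (since 123201 − 308·400 = 1)
(x_2, y_2) = (351·351 + 308·20·20, 351·20 + 20·351) = (246401, 14040)
(x_3, y_3) = (351·246401 + 308·20·14040, 351·14040 + 20·246401) = (172973151, 9856060)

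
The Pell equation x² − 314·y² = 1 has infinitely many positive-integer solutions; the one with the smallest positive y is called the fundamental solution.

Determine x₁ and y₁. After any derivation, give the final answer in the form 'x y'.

392499 22150

√314 → a₀=17, period (1,2,1,1,2,1,34); ℓ=7 odd so k=13
step 0: (17, 1)  from 17·(1,0) + (0,1)
…
step 2: (53, 3)  from 2·(18,1) + (17,1)
step 3: (71, 4)  from 1·(53,3) + (18,1)
step 4: (124, 7)  from 1·(71,4) + (53,3)
step 5: (319, 18)  from 2·(124,7) + (71,4)
step 6: (443, 25)  from 1·(319,18) + (124,7)
step 7: (15381, 868)  from 34·(443,25) + (319,18)
step 8: (15824, 893)  from 1·(15381,868) + (443,25)
step 9: (47029, 2654)  from 2·(15824,893) + (15381,868)
step 10: (62853, 3547)  from 1·(47029,2654) + (15824,893)
step 11: (109882, 6201)  from 1·(62853,3547) + (47029,2654)
step 12: (282617, 15949)  from 2·(109882,6201) + (62853,3547)
step 13: (392499, 22150)  from 1·(282617,15949) + (109882,6201)
(x₁, y₁) = (392499, 22150);  392499² − 314·22150² = 1 ✓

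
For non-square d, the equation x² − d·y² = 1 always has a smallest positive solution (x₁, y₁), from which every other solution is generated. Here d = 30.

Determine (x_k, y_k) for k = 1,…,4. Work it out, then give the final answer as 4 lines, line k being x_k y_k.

√30 → a₀=5, period (2,10); ℓ=2 even so k=1
a_0=5:  p_0=5·1+0=5,  q_0=5·0+1=1
a_1=2:  p_1=2·5+1=11,  q_1=2·1+0=2
fundamental: x₁=11, y₁=2  (since 121 − 30·4 = 1)
n=2: (11,2)∘(11,2) = (11·11+30·2·2, 11·2+2·11) = (241,44)
n=3: (241,44)∘(11,2) = (11·241+30·2·44, 11·44+2·241) = (5291,966)
n=4: (5291,966)∘(11,2) = (11·5291+30·2·966, 11·966+2·5291) = (116161,21208)

11 2
241 44
5291 966
116161 21208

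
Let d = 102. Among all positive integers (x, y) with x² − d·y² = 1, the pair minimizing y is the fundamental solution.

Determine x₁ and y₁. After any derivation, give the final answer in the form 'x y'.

101 10

√102 = [10; 10,20, …], period ℓ=2 (even) → k=1
step 0: (10, 1)  from 10·(1,0) + (0,1)
step 1: (101, 10)  from 10·(10,1) + (1,0)
→ (101, 10).  Check: 101²=10201, 102·10²=10200, difference 1.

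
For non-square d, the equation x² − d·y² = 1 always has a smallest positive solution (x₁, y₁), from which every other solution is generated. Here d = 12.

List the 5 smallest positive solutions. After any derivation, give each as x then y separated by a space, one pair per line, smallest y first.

7 2
97 28
1351 390
18817 5432
262087 75658

[3; 2,6] for √12; ℓ=2 ⇒ convergent index 1
i=0: a=3 ⇒ p=3, q=1
i=1: a=2 ⇒ p=7, q=2
fundamental: x₁=7, y₁=2  (since 49 − 12·4 = 1)
n=2: (7,2)∘(7,2) = (7·7+12·2·2, 7·2+2·7) = (97,28)
n=3: (97,28)∘(7,2) = (7·97+12·2·28, 7·28+2·97) = (1351,390)
n=4: (1351,390)∘(7,2) = (7·1351+12·2·390, 7·390+2·1351) = (18817,5432)
n=5: (18817,5432)∘(7,2) = (7·18817+12·2·5432, 7·5432+2·18817) = (262087,75658)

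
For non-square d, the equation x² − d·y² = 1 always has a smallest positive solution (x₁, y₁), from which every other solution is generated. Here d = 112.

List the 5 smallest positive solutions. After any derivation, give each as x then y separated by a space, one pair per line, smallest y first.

[10; 1,1,2,1,1,20] for √112; ℓ=6 ⇒ convergent index 5
i=0: a=10 ⇒ p=10, q=1
…
i=2: a=1 ⇒ p=21, q=2
…
i=4: a=1 ⇒ p=74, q=7
i=5: a=1 ⇒ p=127, q=12
(x₁, y₁) = (127, 12);  127² − 112·12² = 1 ✓
(127+12√112)^2 = 32257 + 3048√112
(127+12√112)^3 = 8193151 + 774180√112
(127+12√112)^4 = 2081028097 + 196638672√112
(127+12√112)^5 = 528572943487 + 49945448508√112

127 12
32257 3048
8193151 774180
2081028097 196638672
528572943487 49945448508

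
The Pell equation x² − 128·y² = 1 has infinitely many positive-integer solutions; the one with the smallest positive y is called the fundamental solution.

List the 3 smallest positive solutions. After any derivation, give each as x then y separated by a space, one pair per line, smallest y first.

√128 → a₀=11, period (3,5,3,22); ℓ=4 even so k=3
a_0=11:  p_0=11·1+0=11,  q_0=11·0+1=1
…
a_2=5:  p_2=5·34+11=181,  q_2=5·3+1=16
a_3=3:  p_3=3·181+34=577,  q_3=3·16+3=51
fundamental: x₁=577, y₁=51  (since 332929 − 128·2601 = 1)
n=2: (577,51)∘(577,51) = (577·577+128·51·51, 577·51+51·577) = (665857,58854)
n=3: (665857,58854)∘(577,51) = (577·665857+128·51·58854, 577·58854+51·665857) = (768398401,67917465)

577 51
665857 58854
768398401 67917465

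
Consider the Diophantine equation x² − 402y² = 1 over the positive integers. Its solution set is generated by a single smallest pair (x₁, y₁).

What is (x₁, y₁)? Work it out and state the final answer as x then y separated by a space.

401 20

√402 → a₀=20, period (20,40); ℓ=2 even so k=1
a_0=20:  p_0=20·1+0=20,  q_0=20·0+1=1
a_1=20:  p_1=20·20+1=401,  q_1=20·1+0=20
→ (401, 20).  Check: 401²=160801, 402·20²=160800, difference 1.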